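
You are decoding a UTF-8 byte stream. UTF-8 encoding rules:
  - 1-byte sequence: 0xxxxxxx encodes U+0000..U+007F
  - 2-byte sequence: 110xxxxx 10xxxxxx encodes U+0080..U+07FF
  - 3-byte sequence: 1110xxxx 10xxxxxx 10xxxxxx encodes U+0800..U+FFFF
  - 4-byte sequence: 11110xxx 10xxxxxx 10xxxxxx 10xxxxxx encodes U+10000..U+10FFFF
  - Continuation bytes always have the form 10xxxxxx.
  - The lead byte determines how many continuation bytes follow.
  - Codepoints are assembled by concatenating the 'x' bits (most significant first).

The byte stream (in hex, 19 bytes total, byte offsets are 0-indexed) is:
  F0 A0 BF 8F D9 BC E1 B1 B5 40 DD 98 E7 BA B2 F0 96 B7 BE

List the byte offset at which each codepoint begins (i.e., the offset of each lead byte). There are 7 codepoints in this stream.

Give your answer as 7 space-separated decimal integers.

Byte[0]=F0: 4-byte lead, need 3 cont bytes. acc=0x0
Byte[1]=A0: continuation. acc=(acc<<6)|0x20=0x20
Byte[2]=BF: continuation. acc=(acc<<6)|0x3F=0x83F
Byte[3]=8F: continuation. acc=(acc<<6)|0x0F=0x20FCF
Completed: cp=U+20FCF (starts at byte 0)
Byte[4]=D9: 2-byte lead, need 1 cont bytes. acc=0x19
Byte[5]=BC: continuation. acc=(acc<<6)|0x3C=0x67C
Completed: cp=U+067C (starts at byte 4)
Byte[6]=E1: 3-byte lead, need 2 cont bytes. acc=0x1
Byte[7]=B1: continuation. acc=(acc<<6)|0x31=0x71
Byte[8]=B5: continuation. acc=(acc<<6)|0x35=0x1C75
Completed: cp=U+1C75 (starts at byte 6)
Byte[9]=40: 1-byte ASCII. cp=U+0040
Byte[10]=DD: 2-byte lead, need 1 cont bytes. acc=0x1D
Byte[11]=98: continuation. acc=(acc<<6)|0x18=0x758
Completed: cp=U+0758 (starts at byte 10)
Byte[12]=E7: 3-byte lead, need 2 cont bytes. acc=0x7
Byte[13]=BA: continuation. acc=(acc<<6)|0x3A=0x1FA
Byte[14]=B2: continuation. acc=(acc<<6)|0x32=0x7EB2
Completed: cp=U+7EB2 (starts at byte 12)
Byte[15]=F0: 4-byte lead, need 3 cont bytes. acc=0x0
Byte[16]=96: continuation. acc=(acc<<6)|0x16=0x16
Byte[17]=B7: continuation. acc=(acc<<6)|0x37=0x5B7
Byte[18]=BE: continuation. acc=(acc<<6)|0x3E=0x16DFE
Completed: cp=U+16DFE (starts at byte 15)

Answer: 0 4 6 9 10 12 15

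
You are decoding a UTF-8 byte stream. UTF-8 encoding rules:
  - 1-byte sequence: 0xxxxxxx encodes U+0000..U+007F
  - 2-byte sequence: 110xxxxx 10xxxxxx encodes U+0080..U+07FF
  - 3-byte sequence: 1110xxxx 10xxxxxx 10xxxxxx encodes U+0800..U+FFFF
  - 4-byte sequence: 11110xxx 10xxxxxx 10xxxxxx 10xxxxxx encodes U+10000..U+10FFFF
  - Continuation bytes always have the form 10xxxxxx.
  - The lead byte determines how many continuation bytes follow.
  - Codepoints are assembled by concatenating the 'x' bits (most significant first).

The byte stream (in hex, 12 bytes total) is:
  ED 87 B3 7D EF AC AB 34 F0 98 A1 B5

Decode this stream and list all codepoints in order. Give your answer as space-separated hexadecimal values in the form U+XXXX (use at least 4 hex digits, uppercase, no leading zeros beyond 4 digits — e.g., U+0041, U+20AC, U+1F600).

Answer: U+D1F3 U+007D U+FB2B U+0034 U+18875

Derivation:
Byte[0]=ED: 3-byte lead, need 2 cont bytes. acc=0xD
Byte[1]=87: continuation. acc=(acc<<6)|0x07=0x347
Byte[2]=B3: continuation. acc=(acc<<6)|0x33=0xD1F3
Completed: cp=U+D1F3 (starts at byte 0)
Byte[3]=7D: 1-byte ASCII. cp=U+007D
Byte[4]=EF: 3-byte lead, need 2 cont bytes. acc=0xF
Byte[5]=AC: continuation. acc=(acc<<6)|0x2C=0x3EC
Byte[6]=AB: continuation. acc=(acc<<6)|0x2B=0xFB2B
Completed: cp=U+FB2B (starts at byte 4)
Byte[7]=34: 1-byte ASCII. cp=U+0034
Byte[8]=F0: 4-byte lead, need 3 cont bytes. acc=0x0
Byte[9]=98: continuation. acc=(acc<<6)|0x18=0x18
Byte[10]=A1: continuation. acc=(acc<<6)|0x21=0x621
Byte[11]=B5: continuation. acc=(acc<<6)|0x35=0x18875
Completed: cp=U+18875 (starts at byte 8)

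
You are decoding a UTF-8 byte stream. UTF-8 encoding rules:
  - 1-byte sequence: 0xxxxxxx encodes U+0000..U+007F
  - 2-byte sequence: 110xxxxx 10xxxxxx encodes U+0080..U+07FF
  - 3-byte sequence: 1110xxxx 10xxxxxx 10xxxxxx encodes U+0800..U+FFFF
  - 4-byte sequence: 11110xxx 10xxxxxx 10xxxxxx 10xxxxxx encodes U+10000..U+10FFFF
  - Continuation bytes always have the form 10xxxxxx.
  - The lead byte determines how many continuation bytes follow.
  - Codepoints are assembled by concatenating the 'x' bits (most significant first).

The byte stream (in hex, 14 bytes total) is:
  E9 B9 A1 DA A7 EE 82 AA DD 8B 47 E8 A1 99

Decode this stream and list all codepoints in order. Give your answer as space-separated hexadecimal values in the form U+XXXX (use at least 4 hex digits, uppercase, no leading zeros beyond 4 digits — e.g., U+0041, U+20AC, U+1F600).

Byte[0]=E9: 3-byte lead, need 2 cont bytes. acc=0x9
Byte[1]=B9: continuation. acc=(acc<<6)|0x39=0x279
Byte[2]=A1: continuation. acc=(acc<<6)|0x21=0x9E61
Completed: cp=U+9E61 (starts at byte 0)
Byte[3]=DA: 2-byte lead, need 1 cont bytes. acc=0x1A
Byte[4]=A7: continuation. acc=(acc<<6)|0x27=0x6A7
Completed: cp=U+06A7 (starts at byte 3)
Byte[5]=EE: 3-byte lead, need 2 cont bytes. acc=0xE
Byte[6]=82: continuation. acc=(acc<<6)|0x02=0x382
Byte[7]=AA: continuation. acc=(acc<<6)|0x2A=0xE0AA
Completed: cp=U+E0AA (starts at byte 5)
Byte[8]=DD: 2-byte lead, need 1 cont bytes. acc=0x1D
Byte[9]=8B: continuation. acc=(acc<<6)|0x0B=0x74B
Completed: cp=U+074B (starts at byte 8)
Byte[10]=47: 1-byte ASCII. cp=U+0047
Byte[11]=E8: 3-byte lead, need 2 cont bytes. acc=0x8
Byte[12]=A1: continuation. acc=(acc<<6)|0x21=0x221
Byte[13]=99: continuation. acc=(acc<<6)|0x19=0x8859
Completed: cp=U+8859 (starts at byte 11)

Answer: U+9E61 U+06A7 U+E0AA U+074B U+0047 U+8859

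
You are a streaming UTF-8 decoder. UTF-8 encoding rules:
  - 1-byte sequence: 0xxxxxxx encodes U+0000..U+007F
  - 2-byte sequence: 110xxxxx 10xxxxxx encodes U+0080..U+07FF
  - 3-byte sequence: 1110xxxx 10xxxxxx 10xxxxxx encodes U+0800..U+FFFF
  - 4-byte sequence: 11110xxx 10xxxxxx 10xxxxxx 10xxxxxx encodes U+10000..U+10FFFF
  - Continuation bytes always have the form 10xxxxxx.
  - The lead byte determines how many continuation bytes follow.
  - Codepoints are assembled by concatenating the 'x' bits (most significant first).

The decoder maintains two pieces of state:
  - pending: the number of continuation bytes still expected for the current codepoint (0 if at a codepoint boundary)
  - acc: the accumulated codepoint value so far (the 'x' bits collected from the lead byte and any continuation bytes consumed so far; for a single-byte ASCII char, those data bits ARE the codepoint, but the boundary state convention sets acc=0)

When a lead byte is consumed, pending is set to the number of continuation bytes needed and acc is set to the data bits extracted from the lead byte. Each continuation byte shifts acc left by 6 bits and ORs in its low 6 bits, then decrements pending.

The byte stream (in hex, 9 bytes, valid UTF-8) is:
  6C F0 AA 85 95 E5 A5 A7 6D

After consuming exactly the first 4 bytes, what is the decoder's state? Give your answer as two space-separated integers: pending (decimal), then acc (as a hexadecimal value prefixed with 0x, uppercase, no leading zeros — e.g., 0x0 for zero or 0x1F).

Answer: 1 0xA85

Derivation:
Byte[0]=6C: 1-byte. pending=0, acc=0x0
Byte[1]=F0: 4-byte lead. pending=3, acc=0x0
Byte[2]=AA: continuation. acc=(acc<<6)|0x2A=0x2A, pending=2
Byte[3]=85: continuation. acc=(acc<<6)|0x05=0xA85, pending=1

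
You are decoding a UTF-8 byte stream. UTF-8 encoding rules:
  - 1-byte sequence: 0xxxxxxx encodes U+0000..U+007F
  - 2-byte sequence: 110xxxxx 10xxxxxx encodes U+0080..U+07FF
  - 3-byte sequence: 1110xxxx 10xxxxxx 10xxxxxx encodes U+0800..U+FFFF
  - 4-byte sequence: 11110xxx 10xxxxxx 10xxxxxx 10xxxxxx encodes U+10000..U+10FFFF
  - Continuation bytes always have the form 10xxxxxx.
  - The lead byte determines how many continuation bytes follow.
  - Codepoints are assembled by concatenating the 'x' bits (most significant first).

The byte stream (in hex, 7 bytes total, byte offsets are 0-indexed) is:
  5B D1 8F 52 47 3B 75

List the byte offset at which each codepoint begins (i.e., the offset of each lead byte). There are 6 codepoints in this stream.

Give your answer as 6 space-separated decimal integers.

Byte[0]=5B: 1-byte ASCII. cp=U+005B
Byte[1]=D1: 2-byte lead, need 1 cont bytes. acc=0x11
Byte[2]=8F: continuation. acc=(acc<<6)|0x0F=0x44F
Completed: cp=U+044F (starts at byte 1)
Byte[3]=52: 1-byte ASCII. cp=U+0052
Byte[4]=47: 1-byte ASCII. cp=U+0047
Byte[5]=3B: 1-byte ASCII. cp=U+003B
Byte[6]=75: 1-byte ASCII. cp=U+0075

Answer: 0 1 3 4 5 6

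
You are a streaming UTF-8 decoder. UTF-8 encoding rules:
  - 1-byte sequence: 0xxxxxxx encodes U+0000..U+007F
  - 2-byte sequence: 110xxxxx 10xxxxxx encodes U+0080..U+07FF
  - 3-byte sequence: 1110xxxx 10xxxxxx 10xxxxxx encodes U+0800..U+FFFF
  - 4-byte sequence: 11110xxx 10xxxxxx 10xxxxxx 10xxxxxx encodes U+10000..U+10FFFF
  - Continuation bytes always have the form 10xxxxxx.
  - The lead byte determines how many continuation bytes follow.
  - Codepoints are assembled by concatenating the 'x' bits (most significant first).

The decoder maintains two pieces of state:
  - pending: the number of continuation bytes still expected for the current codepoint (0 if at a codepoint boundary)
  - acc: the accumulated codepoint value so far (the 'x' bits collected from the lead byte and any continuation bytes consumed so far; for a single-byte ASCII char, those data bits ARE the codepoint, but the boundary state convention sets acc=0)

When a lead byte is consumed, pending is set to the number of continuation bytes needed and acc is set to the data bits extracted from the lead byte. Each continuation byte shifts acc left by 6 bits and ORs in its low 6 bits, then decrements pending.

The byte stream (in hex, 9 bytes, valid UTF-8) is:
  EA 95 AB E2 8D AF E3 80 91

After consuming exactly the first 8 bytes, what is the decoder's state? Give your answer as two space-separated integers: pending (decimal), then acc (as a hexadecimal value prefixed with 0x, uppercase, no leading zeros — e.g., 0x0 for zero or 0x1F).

Byte[0]=EA: 3-byte lead. pending=2, acc=0xA
Byte[1]=95: continuation. acc=(acc<<6)|0x15=0x295, pending=1
Byte[2]=AB: continuation. acc=(acc<<6)|0x2B=0xA56B, pending=0
Byte[3]=E2: 3-byte lead. pending=2, acc=0x2
Byte[4]=8D: continuation. acc=(acc<<6)|0x0D=0x8D, pending=1
Byte[5]=AF: continuation. acc=(acc<<6)|0x2F=0x236F, pending=0
Byte[6]=E3: 3-byte lead. pending=2, acc=0x3
Byte[7]=80: continuation. acc=(acc<<6)|0x00=0xC0, pending=1

Answer: 1 0xC0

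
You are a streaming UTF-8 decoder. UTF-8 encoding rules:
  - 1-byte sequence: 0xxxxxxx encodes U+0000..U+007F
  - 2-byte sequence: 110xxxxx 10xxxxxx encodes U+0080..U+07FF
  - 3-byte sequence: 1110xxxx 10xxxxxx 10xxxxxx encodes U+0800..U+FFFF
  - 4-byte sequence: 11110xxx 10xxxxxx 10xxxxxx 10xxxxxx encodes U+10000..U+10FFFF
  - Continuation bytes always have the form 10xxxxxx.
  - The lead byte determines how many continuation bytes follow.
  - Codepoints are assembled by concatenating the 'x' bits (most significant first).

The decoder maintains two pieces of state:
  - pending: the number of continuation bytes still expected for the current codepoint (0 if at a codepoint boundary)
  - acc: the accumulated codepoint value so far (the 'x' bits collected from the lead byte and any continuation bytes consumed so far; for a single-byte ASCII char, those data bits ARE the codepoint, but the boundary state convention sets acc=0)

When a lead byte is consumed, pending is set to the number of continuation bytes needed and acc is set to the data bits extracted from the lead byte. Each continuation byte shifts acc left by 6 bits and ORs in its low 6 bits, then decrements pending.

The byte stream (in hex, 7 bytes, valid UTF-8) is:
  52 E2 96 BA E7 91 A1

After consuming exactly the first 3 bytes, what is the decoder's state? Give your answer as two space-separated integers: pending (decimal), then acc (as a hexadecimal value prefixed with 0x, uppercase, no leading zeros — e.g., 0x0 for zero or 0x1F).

Answer: 1 0x96

Derivation:
Byte[0]=52: 1-byte. pending=0, acc=0x0
Byte[1]=E2: 3-byte lead. pending=2, acc=0x2
Byte[2]=96: continuation. acc=(acc<<6)|0x16=0x96, pending=1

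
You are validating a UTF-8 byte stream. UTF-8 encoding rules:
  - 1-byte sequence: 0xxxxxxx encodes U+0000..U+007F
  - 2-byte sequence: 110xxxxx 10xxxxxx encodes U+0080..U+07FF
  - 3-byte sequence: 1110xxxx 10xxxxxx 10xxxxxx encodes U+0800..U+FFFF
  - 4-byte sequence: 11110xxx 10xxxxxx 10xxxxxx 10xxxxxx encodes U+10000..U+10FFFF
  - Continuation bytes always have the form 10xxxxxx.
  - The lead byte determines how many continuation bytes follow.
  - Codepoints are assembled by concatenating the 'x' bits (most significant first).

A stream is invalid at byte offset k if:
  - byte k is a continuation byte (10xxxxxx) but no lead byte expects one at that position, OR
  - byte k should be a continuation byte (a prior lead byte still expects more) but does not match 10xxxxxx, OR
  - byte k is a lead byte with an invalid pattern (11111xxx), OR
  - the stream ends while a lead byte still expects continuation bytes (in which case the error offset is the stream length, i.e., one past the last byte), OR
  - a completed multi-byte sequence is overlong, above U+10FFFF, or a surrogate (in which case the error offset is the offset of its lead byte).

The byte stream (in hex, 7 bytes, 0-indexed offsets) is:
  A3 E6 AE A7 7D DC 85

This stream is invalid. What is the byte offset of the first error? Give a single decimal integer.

Answer: 0

Derivation:
Byte[0]=A3: INVALID lead byte (not 0xxx/110x/1110/11110)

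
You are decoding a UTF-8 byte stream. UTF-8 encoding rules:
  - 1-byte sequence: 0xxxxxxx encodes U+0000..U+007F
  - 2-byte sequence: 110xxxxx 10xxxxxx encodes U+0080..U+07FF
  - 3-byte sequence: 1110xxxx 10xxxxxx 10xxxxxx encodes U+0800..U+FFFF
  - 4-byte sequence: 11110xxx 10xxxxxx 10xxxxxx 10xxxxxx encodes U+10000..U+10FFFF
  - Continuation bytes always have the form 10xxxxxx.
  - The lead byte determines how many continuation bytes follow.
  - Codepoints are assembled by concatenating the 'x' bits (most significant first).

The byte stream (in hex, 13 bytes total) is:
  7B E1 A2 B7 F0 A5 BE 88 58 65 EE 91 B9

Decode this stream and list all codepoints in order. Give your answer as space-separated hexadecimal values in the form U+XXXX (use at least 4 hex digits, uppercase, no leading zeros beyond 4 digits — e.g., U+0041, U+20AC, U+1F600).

Answer: U+007B U+18B7 U+25F88 U+0058 U+0065 U+E479

Derivation:
Byte[0]=7B: 1-byte ASCII. cp=U+007B
Byte[1]=E1: 3-byte lead, need 2 cont bytes. acc=0x1
Byte[2]=A2: continuation. acc=(acc<<6)|0x22=0x62
Byte[3]=B7: continuation. acc=(acc<<6)|0x37=0x18B7
Completed: cp=U+18B7 (starts at byte 1)
Byte[4]=F0: 4-byte lead, need 3 cont bytes. acc=0x0
Byte[5]=A5: continuation. acc=(acc<<6)|0x25=0x25
Byte[6]=BE: continuation. acc=(acc<<6)|0x3E=0x97E
Byte[7]=88: continuation. acc=(acc<<6)|0x08=0x25F88
Completed: cp=U+25F88 (starts at byte 4)
Byte[8]=58: 1-byte ASCII. cp=U+0058
Byte[9]=65: 1-byte ASCII. cp=U+0065
Byte[10]=EE: 3-byte lead, need 2 cont bytes. acc=0xE
Byte[11]=91: continuation. acc=(acc<<6)|0x11=0x391
Byte[12]=B9: continuation. acc=(acc<<6)|0x39=0xE479
Completed: cp=U+E479 (starts at byte 10)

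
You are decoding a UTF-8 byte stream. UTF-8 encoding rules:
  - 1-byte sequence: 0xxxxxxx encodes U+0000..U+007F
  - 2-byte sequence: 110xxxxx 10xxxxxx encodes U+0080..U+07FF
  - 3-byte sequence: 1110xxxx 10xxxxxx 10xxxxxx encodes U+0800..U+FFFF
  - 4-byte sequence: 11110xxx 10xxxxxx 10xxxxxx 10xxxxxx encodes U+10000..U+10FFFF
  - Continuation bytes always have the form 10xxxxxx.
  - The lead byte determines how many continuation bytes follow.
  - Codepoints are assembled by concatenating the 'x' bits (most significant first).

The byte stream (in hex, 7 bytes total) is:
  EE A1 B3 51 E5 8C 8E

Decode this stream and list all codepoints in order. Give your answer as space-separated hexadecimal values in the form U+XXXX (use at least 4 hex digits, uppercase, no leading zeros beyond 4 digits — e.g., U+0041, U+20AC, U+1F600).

Answer: U+E873 U+0051 U+530E

Derivation:
Byte[0]=EE: 3-byte lead, need 2 cont bytes. acc=0xE
Byte[1]=A1: continuation. acc=(acc<<6)|0x21=0x3A1
Byte[2]=B3: continuation. acc=(acc<<6)|0x33=0xE873
Completed: cp=U+E873 (starts at byte 0)
Byte[3]=51: 1-byte ASCII. cp=U+0051
Byte[4]=E5: 3-byte lead, need 2 cont bytes. acc=0x5
Byte[5]=8C: continuation. acc=(acc<<6)|0x0C=0x14C
Byte[6]=8E: continuation. acc=(acc<<6)|0x0E=0x530E
Completed: cp=U+530E (starts at byte 4)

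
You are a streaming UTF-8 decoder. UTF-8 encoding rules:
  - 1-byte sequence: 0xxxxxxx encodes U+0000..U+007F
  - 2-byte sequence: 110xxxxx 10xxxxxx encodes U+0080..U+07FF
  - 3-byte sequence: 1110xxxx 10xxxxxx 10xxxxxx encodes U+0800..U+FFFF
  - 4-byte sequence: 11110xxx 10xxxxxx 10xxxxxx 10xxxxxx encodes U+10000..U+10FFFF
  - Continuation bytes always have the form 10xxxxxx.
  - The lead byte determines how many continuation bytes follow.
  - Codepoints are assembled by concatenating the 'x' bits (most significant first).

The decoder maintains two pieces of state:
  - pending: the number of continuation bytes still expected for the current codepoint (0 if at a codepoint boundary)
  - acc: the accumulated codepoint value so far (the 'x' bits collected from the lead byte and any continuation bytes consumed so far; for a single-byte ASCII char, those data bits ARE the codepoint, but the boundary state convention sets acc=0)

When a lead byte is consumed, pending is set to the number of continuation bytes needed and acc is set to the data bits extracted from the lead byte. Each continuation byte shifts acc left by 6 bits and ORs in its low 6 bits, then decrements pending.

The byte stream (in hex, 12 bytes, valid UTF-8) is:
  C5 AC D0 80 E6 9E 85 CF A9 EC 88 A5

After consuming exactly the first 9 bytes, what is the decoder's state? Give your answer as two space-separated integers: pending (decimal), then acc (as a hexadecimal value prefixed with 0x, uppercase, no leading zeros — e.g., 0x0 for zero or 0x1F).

Byte[0]=C5: 2-byte lead. pending=1, acc=0x5
Byte[1]=AC: continuation. acc=(acc<<6)|0x2C=0x16C, pending=0
Byte[2]=D0: 2-byte lead. pending=1, acc=0x10
Byte[3]=80: continuation. acc=(acc<<6)|0x00=0x400, pending=0
Byte[4]=E6: 3-byte lead. pending=2, acc=0x6
Byte[5]=9E: continuation. acc=(acc<<6)|0x1E=0x19E, pending=1
Byte[6]=85: continuation. acc=(acc<<6)|0x05=0x6785, pending=0
Byte[7]=CF: 2-byte lead. pending=1, acc=0xF
Byte[8]=A9: continuation. acc=(acc<<6)|0x29=0x3E9, pending=0

Answer: 0 0x3E9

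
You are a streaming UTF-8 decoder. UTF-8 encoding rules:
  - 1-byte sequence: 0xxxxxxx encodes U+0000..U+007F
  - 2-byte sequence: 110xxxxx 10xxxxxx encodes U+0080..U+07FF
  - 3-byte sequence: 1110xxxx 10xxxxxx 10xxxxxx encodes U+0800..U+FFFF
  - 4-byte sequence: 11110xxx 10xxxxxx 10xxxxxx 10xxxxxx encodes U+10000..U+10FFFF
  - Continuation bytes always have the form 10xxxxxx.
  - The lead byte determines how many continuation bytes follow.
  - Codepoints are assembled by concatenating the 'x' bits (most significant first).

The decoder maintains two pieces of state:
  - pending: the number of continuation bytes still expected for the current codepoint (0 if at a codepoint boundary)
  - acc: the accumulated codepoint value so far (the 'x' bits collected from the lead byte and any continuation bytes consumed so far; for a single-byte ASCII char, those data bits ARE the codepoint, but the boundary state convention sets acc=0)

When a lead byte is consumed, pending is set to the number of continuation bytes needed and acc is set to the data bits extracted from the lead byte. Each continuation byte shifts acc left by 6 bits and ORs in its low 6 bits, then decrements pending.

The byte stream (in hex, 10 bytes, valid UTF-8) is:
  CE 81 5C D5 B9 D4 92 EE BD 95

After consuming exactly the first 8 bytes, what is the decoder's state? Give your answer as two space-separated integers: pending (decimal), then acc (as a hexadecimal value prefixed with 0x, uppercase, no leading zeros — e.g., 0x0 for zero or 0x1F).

Byte[0]=CE: 2-byte lead. pending=1, acc=0xE
Byte[1]=81: continuation. acc=(acc<<6)|0x01=0x381, pending=0
Byte[2]=5C: 1-byte. pending=0, acc=0x0
Byte[3]=D5: 2-byte lead. pending=1, acc=0x15
Byte[4]=B9: continuation. acc=(acc<<6)|0x39=0x579, pending=0
Byte[5]=D4: 2-byte lead. pending=1, acc=0x14
Byte[6]=92: continuation. acc=(acc<<6)|0x12=0x512, pending=0
Byte[7]=EE: 3-byte lead. pending=2, acc=0xE

Answer: 2 0xE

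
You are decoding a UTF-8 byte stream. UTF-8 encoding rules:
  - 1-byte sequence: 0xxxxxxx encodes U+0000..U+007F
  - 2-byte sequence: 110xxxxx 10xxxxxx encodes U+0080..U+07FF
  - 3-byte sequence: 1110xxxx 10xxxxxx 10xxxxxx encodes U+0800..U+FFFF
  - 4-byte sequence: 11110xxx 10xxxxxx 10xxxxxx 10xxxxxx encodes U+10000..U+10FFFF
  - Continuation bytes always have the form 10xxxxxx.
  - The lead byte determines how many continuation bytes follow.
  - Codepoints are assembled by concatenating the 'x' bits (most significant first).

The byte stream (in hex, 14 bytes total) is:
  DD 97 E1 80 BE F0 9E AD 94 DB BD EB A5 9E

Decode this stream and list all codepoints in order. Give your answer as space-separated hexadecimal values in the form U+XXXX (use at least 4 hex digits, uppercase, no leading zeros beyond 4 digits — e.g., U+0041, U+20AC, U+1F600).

Answer: U+0757 U+103E U+1EB54 U+06FD U+B95E

Derivation:
Byte[0]=DD: 2-byte lead, need 1 cont bytes. acc=0x1D
Byte[1]=97: continuation. acc=(acc<<6)|0x17=0x757
Completed: cp=U+0757 (starts at byte 0)
Byte[2]=E1: 3-byte lead, need 2 cont bytes. acc=0x1
Byte[3]=80: continuation. acc=(acc<<6)|0x00=0x40
Byte[4]=BE: continuation. acc=(acc<<6)|0x3E=0x103E
Completed: cp=U+103E (starts at byte 2)
Byte[5]=F0: 4-byte lead, need 3 cont bytes. acc=0x0
Byte[6]=9E: continuation. acc=(acc<<6)|0x1E=0x1E
Byte[7]=AD: continuation. acc=(acc<<6)|0x2D=0x7AD
Byte[8]=94: continuation. acc=(acc<<6)|0x14=0x1EB54
Completed: cp=U+1EB54 (starts at byte 5)
Byte[9]=DB: 2-byte lead, need 1 cont bytes. acc=0x1B
Byte[10]=BD: continuation. acc=(acc<<6)|0x3D=0x6FD
Completed: cp=U+06FD (starts at byte 9)
Byte[11]=EB: 3-byte lead, need 2 cont bytes. acc=0xB
Byte[12]=A5: continuation. acc=(acc<<6)|0x25=0x2E5
Byte[13]=9E: continuation. acc=(acc<<6)|0x1E=0xB95E
Completed: cp=U+B95E (starts at byte 11)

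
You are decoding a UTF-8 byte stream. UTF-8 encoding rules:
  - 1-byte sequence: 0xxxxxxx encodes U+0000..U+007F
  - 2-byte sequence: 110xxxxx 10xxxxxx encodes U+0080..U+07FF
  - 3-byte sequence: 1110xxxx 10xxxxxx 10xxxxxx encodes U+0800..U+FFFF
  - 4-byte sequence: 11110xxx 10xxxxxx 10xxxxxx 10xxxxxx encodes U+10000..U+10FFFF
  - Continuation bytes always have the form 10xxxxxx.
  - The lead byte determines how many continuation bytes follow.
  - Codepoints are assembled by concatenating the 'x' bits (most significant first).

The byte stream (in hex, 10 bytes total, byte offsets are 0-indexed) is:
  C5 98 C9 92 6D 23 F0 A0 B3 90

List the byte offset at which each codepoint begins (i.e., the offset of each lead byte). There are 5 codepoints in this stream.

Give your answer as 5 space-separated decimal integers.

Byte[0]=C5: 2-byte lead, need 1 cont bytes. acc=0x5
Byte[1]=98: continuation. acc=(acc<<6)|0x18=0x158
Completed: cp=U+0158 (starts at byte 0)
Byte[2]=C9: 2-byte lead, need 1 cont bytes. acc=0x9
Byte[3]=92: continuation. acc=(acc<<6)|0x12=0x252
Completed: cp=U+0252 (starts at byte 2)
Byte[4]=6D: 1-byte ASCII. cp=U+006D
Byte[5]=23: 1-byte ASCII. cp=U+0023
Byte[6]=F0: 4-byte lead, need 3 cont bytes. acc=0x0
Byte[7]=A0: continuation. acc=(acc<<6)|0x20=0x20
Byte[8]=B3: continuation. acc=(acc<<6)|0x33=0x833
Byte[9]=90: continuation. acc=(acc<<6)|0x10=0x20CD0
Completed: cp=U+20CD0 (starts at byte 6)

Answer: 0 2 4 5 6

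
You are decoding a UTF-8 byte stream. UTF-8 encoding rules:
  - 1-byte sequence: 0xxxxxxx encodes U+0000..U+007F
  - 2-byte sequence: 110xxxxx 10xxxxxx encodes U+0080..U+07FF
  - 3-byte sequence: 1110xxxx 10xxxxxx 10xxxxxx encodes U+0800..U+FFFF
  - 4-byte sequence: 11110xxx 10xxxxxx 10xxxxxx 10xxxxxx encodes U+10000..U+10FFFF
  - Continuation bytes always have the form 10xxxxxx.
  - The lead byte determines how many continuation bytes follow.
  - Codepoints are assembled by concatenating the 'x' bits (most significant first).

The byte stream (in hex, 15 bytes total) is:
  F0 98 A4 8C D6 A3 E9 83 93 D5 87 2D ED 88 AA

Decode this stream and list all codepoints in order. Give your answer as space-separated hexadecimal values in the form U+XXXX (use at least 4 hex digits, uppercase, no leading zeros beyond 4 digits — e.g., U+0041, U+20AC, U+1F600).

Byte[0]=F0: 4-byte lead, need 3 cont bytes. acc=0x0
Byte[1]=98: continuation. acc=(acc<<6)|0x18=0x18
Byte[2]=A4: continuation. acc=(acc<<6)|0x24=0x624
Byte[3]=8C: continuation. acc=(acc<<6)|0x0C=0x1890C
Completed: cp=U+1890C (starts at byte 0)
Byte[4]=D6: 2-byte lead, need 1 cont bytes. acc=0x16
Byte[5]=A3: continuation. acc=(acc<<6)|0x23=0x5A3
Completed: cp=U+05A3 (starts at byte 4)
Byte[6]=E9: 3-byte lead, need 2 cont bytes. acc=0x9
Byte[7]=83: continuation. acc=(acc<<6)|0x03=0x243
Byte[8]=93: continuation. acc=(acc<<6)|0x13=0x90D3
Completed: cp=U+90D3 (starts at byte 6)
Byte[9]=D5: 2-byte lead, need 1 cont bytes. acc=0x15
Byte[10]=87: continuation. acc=(acc<<6)|0x07=0x547
Completed: cp=U+0547 (starts at byte 9)
Byte[11]=2D: 1-byte ASCII. cp=U+002D
Byte[12]=ED: 3-byte lead, need 2 cont bytes. acc=0xD
Byte[13]=88: continuation. acc=(acc<<6)|0x08=0x348
Byte[14]=AA: continuation. acc=(acc<<6)|0x2A=0xD22A
Completed: cp=U+D22A (starts at byte 12)

Answer: U+1890C U+05A3 U+90D3 U+0547 U+002D U+D22A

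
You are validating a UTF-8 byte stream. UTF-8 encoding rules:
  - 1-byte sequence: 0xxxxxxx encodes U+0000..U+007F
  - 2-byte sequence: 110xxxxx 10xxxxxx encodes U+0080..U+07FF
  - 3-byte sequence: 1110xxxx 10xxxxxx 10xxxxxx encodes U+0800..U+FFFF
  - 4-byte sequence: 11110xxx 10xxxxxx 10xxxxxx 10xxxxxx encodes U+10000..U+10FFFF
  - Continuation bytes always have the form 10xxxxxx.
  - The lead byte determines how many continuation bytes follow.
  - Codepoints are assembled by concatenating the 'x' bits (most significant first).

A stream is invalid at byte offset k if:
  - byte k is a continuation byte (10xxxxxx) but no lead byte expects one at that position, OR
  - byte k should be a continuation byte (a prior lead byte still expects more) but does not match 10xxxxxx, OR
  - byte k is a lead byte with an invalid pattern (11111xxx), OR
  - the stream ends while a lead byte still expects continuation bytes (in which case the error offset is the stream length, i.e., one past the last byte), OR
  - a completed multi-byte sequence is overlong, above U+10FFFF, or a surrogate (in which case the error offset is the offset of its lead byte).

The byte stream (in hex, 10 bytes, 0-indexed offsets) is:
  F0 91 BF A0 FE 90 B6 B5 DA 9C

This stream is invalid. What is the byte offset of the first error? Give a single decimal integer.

Byte[0]=F0: 4-byte lead, need 3 cont bytes. acc=0x0
Byte[1]=91: continuation. acc=(acc<<6)|0x11=0x11
Byte[2]=BF: continuation. acc=(acc<<6)|0x3F=0x47F
Byte[3]=A0: continuation. acc=(acc<<6)|0x20=0x11FE0
Completed: cp=U+11FE0 (starts at byte 0)
Byte[4]=FE: INVALID lead byte (not 0xxx/110x/1110/11110)

Answer: 4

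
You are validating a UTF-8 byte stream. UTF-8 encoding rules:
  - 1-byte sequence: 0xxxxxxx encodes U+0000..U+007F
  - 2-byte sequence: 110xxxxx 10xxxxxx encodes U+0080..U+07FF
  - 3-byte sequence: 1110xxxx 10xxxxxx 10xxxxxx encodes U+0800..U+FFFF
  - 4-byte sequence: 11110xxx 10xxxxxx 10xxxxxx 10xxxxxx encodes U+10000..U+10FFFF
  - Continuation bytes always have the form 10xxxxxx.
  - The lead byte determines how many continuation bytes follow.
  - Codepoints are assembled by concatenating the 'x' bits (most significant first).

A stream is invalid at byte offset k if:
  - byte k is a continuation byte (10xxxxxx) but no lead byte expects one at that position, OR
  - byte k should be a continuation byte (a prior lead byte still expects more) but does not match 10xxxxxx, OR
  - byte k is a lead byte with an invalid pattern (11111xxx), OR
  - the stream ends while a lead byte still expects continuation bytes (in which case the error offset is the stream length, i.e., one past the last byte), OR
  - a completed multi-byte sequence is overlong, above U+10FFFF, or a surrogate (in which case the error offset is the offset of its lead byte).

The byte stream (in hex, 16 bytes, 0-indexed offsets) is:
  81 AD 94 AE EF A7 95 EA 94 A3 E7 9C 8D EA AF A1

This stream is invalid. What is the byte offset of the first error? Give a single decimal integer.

Byte[0]=81: INVALID lead byte (not 0xxx/110x/1110/11110)

Answer: 0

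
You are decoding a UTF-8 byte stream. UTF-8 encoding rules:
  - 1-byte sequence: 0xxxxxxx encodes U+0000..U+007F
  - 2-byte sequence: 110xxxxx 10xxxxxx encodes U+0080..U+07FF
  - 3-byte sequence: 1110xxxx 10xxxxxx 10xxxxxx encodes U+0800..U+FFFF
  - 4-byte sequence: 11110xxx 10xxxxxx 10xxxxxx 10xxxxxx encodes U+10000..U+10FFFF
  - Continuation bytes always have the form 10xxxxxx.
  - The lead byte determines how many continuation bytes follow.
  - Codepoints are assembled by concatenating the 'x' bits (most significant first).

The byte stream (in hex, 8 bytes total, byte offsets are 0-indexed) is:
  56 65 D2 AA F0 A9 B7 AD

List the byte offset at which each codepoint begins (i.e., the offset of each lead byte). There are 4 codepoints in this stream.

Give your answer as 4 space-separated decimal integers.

Answer: 0 1 2 4

Derivation:
Byte[0]=56: 1-byte ASCII. cp=U+0056
Byte[1]=65: 1-byte ASCII. cp=U+0065
Byte[2]=D2: 2-byte lead, need 1 cont bytes. acc=0x12
Byte[3]=AA: continuation. acc=(acc<<6)|0x2A=0x4AA
Completed: cp=U+04AA (starts at byte 2)
Byte[4]=F0: 4-byte lead, need 3 cont bytes. acc=0x0
Byte[5]=A9: continuation. acc=(acc<<6)|0x29=0x29
Byte[6]=B7: continuation. acc=(acc<<6)|0x37=0xA77
Byte[7]=AD: continuation. acc=(acc<<6)|0x2D=0x29DED
Completed: cp=U+29DED (starts at byte 4)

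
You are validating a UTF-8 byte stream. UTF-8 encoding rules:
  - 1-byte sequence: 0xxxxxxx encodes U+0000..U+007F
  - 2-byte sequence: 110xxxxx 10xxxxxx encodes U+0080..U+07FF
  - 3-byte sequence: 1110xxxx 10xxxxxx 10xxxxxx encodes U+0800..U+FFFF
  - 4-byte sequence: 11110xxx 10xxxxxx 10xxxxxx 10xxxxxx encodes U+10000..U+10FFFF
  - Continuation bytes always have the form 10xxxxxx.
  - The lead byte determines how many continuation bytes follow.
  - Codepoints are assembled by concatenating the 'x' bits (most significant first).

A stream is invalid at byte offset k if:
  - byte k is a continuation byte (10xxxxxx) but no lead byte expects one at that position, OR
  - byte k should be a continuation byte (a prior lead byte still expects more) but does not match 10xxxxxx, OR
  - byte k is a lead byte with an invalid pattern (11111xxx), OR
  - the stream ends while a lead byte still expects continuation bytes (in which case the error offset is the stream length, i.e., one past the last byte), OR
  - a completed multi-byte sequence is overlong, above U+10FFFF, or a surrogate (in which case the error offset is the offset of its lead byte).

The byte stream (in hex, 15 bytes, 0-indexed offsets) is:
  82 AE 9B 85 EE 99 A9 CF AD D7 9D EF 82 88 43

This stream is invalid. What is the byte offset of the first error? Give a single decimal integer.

Answer: 0

Derivation:
Byte[0]=82: INVALID lead byte (not 0xxx/110x/1110/11110)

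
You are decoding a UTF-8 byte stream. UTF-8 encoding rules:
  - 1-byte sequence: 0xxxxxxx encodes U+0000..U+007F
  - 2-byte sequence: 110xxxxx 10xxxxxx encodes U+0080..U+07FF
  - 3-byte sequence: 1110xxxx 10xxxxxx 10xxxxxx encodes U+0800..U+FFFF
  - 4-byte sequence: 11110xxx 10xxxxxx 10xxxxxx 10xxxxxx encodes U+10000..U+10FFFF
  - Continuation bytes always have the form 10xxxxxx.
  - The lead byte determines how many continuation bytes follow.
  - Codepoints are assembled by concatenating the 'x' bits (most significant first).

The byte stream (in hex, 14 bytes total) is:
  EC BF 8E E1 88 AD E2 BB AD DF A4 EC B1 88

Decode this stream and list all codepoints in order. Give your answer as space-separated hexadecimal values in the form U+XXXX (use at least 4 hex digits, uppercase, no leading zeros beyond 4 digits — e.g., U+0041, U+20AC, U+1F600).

Byte[0]=EC: 3-byte lead, need 2 cont bytes. acc=0xC
Byte[1]=BF: continuation. acc=(acc<<6)|0x3F=0x33F
Byte[2]=8E: continuation. acc=(acc<<6)|0x0E=0xCFCE
Completed: cp=U+CFCE (starts at byte 0)
Byte[3]=E1: 3-byte lead, need 2 cont bytes. acc=0x1
Byte[4]=88: continuation. acc=(acc<<6)|0x08=0x48
Byte[5]=AD: continuation. acc=(acc<<6)|0x2D=0x122D
Completed: cp=U+122D (starts at byte 3)
Byte[6]=E2: 3-byte lead, need 2 cont bytes. acc=0x2
Byte[7]=BB: continuation. acc=(acc<<6)|0x3B=0xBB
Byte[8]=AD: continuation. acc=(acc<<6)|0x2D=0x2EED
Completed: cp=U+2EED (starts at byte 6)
Byte[9]=DF: 2-byte lead, need 1 cont bytes. acc=0x1F
Byte[10]=A4: continuation. acc=(acc<<6)|0x24=0x7E4
Completed: cp=U+07E4 (starts at byte 9)
Byte[11]=EC: 3-byte lead, need 2 cont bytes. acc=0xC
Byte[12]=B1: continuation. acc=(acc<<6)|0x31=0x331
Byte[13]=88: continuation. acc=(acc<<6)|0x08=0xCC48
Completed: cp=U+CC48 (starts at byte 11)

Answer: U+CFCE U+122D U+2EED U+07E4 U+CC48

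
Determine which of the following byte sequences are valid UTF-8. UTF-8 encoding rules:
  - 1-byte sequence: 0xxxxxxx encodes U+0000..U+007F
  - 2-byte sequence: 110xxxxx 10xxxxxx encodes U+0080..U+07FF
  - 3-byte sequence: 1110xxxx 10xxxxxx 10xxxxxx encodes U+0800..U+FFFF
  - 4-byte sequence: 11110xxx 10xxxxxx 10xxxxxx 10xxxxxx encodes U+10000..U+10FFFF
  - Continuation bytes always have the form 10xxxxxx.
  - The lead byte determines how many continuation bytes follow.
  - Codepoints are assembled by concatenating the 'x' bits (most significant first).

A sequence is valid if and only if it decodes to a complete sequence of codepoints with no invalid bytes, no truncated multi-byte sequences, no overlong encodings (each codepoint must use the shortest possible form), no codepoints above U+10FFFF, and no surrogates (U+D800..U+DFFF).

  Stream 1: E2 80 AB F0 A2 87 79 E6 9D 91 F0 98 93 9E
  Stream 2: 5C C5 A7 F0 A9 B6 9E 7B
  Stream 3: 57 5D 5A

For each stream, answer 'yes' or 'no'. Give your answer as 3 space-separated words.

Answer: no yes yes

Derivation:
Stream 1: error at byte offset 6. INVALID
Stream 2: decodes cleanly. VALID
Stream 3: decodes cleanly. VALID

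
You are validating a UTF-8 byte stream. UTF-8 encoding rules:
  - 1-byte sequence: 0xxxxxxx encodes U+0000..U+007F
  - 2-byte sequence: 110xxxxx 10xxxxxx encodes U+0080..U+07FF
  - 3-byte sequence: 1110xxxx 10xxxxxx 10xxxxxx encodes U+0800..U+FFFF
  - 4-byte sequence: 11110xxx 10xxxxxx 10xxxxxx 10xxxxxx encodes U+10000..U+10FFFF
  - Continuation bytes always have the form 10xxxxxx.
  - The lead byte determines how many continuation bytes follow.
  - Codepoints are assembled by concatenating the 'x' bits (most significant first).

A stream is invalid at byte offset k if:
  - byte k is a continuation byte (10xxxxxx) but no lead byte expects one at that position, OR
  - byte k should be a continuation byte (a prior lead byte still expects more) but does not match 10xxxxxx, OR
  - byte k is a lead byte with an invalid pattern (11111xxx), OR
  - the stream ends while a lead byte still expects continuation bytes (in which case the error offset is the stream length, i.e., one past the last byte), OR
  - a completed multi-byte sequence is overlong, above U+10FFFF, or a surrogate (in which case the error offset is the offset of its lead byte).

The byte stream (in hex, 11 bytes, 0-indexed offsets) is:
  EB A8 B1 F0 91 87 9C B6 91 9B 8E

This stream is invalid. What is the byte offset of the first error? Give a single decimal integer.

Answer: 7

Derivation:
Byte[0]=EB: 3-byte lead, need 2 cont bytes. acc=0xB
Byte[1]=A8: continuation. acc=(acc<<6)|0x28=0x2E8
Byte[2]=B1: continuation. acc=(acc<<6)|0x31=0xBA31
Completed: cp=U+BA31 (starts at byte 0)
Byte[3]=F0: 4-byte lead, need 3 cont bytes. acc=0x0
Byte[4]=91: continuation. acc=(acc<<6)|0x11=0x11
Byte[5]=87: continuation. acc=(acc<<6)|0x07=0x447
Byte[6]=9C: continuation. acc=(acc<<6)|0x1C=0x111DC
Completed: cp=U+111DC (starts at byte 3)
Byte[7]=B6: INVALID lead byte (not 0xxx/110x/1110/11110)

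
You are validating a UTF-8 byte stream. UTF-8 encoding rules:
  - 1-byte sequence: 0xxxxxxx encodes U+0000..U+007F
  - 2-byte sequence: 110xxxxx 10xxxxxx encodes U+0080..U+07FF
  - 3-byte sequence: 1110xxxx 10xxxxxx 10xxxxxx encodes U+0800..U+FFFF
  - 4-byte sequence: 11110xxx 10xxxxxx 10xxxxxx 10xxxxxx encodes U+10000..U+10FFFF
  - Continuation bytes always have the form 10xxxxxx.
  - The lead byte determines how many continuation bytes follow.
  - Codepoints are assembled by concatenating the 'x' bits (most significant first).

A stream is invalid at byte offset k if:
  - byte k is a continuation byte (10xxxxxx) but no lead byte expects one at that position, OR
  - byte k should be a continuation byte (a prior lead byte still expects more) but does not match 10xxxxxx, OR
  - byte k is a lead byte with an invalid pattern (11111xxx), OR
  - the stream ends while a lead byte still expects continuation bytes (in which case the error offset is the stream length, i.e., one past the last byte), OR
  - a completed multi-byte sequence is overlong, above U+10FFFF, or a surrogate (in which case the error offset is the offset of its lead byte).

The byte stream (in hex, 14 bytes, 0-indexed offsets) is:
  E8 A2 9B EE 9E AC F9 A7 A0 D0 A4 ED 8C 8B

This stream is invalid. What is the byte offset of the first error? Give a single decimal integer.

Byte[0]=E8: 3-byte lead, need 2 cont bytes. acc=0x8
Byte[1]=A2: continuation. acc=(acc<<6)|0x22=0x222
Byte[2]=9B: continuation. acc=(acc<<6)|0x1B=0x889B
Completed: cp=U+889B (starts at byte 0)
Byte[3]=EE: 3-byte lead, need 2 cont bytes. acc=0xE
Byte[4]=9E: continuation. acc=(acc<<6)|0x1E=0x39E
Byte[5]=AC: continuation. acc=(acc<<6)|0x2C=0xE7AC
Completed: cp=U+E7AC (starts at byte 3)
Byte[6]=F9: INVALID lead byte (not 0xxx/110x/1110/11110)

Answer: 6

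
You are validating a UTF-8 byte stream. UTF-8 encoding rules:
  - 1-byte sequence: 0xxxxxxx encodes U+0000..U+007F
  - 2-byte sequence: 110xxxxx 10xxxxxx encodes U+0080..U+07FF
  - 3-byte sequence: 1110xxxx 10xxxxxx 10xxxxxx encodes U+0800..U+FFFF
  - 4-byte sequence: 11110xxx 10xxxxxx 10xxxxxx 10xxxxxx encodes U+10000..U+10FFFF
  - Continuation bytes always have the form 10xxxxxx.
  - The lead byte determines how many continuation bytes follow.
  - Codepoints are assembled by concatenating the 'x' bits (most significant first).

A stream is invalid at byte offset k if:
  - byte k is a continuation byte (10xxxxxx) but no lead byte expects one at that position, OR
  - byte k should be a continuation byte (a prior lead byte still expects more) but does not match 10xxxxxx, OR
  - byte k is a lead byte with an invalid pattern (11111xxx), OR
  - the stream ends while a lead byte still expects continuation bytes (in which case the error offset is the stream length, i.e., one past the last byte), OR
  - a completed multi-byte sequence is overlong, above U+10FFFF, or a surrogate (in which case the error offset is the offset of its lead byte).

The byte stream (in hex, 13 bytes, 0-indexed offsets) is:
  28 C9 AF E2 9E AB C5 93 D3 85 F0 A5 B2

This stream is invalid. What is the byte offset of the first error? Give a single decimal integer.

Answer: 13

Derivation:
Byte[0]=28: 1-byte ASCII. cp=U+0028
Byte[1]=C9: 2-byte lead, need 1 cont bytes. acc=0x9
Byte[2]=AF: continuation. acc=(acc<<6)|0x2F=0x26F
Completed: cp=U+026F (starts at byte 1)
Byte[3]=E2: 3-byte lead, need 2 cont bytes. acc=0x2
Byte[4]=9E: continuation. acc=(acc<<6)|0x1E=0x9E
Byte[5]=AB: continuation. acc=(acc<<6)|0x2B=0x27AB
Completed: cp=U+27AB (starts at byte 3)
Byte[6]=C5: 2-byte lead, need 1 cont bytes. acc=0x5
Byte[7]=93: continuation. acc=(acc<<6)|0x13=0x153
Completed: cp=U+0153 (starts at byte 6)
Byte[8]=D3: 2-byte lead, need 1 cont bytes. acc=0x13
Byte[9]=85: continuation. acc=(acc<<6)|0x05=0x4C5
Completed: cp=U+04C5 (starts at byte 8)
Byte[10]=F0: 4-byte lead, need 3 cont bytes. acc=0x0
Byte[11]=A5: continuation. acc=(acc<<6)|0x25=0x25
Byte[12]=B2: continuation. acc=(acc<<6)|0x32=0x972
Byte[13]: stream ended, expected continuation. INVALID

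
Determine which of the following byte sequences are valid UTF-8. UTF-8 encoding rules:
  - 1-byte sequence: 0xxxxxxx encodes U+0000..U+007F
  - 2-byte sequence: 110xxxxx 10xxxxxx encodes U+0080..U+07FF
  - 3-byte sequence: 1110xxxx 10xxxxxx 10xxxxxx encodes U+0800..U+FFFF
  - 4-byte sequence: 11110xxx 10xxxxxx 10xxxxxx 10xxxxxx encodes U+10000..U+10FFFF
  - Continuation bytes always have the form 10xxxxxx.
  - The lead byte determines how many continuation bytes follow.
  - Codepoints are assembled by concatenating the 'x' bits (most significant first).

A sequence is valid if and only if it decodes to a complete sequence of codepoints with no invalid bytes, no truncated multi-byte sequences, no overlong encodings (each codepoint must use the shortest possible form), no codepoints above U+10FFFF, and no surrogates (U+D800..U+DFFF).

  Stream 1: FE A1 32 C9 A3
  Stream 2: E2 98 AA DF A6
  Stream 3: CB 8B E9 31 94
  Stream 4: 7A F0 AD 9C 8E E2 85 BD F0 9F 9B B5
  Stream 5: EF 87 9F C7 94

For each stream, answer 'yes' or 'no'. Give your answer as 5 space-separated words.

Answer: no yes no yes yes

Derivation:
Stream 1: error at byte offset 0. INVALID
Stream 2: decodes cleanly. VALID
Stream 3: error at byte offset 3. INVALID
Stream 4: decodes cleanly. VALID
Stream 5: decodes cleanly. VALID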